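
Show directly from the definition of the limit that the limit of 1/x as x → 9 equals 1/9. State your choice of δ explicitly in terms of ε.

Suppose ε > 0. We seek δ > 0 such that 0 < |x − 9| < δ implies |1/x − (1/9)| < ε.
|1/x − (1/9)| = |9 − x|/(9·|x|) = |x − 9|/(9|x|).
Require δ ≤ 9/2 so that |x| > 9 − 9/2 = 9/2, hence 9|x| > 81/2.
Then |1/x − (1/9)| < |x − 9|/(81/2), which is < ε when |x − 9| < (81/2)ε.
Take δ = min(9/2, (81/2)ε). Then 0 < |x − 9| < δ gives both |x − 9| < 9/2 and |x − 9| < (81/2)ε, so |1/x − (1/9)| < ε.

δ = min(9/2, (81/2)ε)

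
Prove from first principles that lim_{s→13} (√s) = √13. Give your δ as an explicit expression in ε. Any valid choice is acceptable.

δ = min(13, √13·ε)

Suppose ε > 0. We want δ > 0 such that 0 < |s − 13| < δ implies |√s − √13| < ε.
Rationalise: √s − √13 = (s − 13)/(√s + √13), so |√s − √13| = |s − 13|/(√s + √13).
Restrict δ ≤ 13 so that |s − 13| < 13 forces s > 0, and then √s + √13 > √13.
Hence |√s − √13| < |s − 13|/√13, which is < ε once |s − 13| < √13·ε.
Take δ = min(13, √13·ε). If 0 < |s − 13| < δ then s > 0 and |√s − √13| < |s − 13|/√13 < ε.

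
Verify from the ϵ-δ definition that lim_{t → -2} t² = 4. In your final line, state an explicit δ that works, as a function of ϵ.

δ = min(2, ϵ/6)

Let ϵ > 0. We seek δ > 0 with 0 < |t + 2| < δ ⇒ |t² − 4| < ϵ.
Factor: t² − 4 = (t + 2)(t - 2), so |t² − 4| = |t + 2|·|t - 2|.
Restrict δ ≤ 2. Then |t + 2| < 2 gives |t| < 4, so by the triangle inequality |t - 2| ≤ 4 + 2 = 6.
Hence |t² − 4| ≤ 6|t + 2|, which is < ϵ once |t + 2| < ϵ/6.
Take δ = min(2, ϵ/6). If 0 < |t + 2| < δ then both bounds hold and |t² − 4| ≤ 6|t + 2| < 6·(ϵ/6) = ϵ.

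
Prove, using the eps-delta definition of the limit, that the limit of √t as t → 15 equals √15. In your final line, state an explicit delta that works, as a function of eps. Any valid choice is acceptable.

delta = min(15, √15·eps)

Suppose eps > 0. We want delta > 0 such that 0 < |t − 15| < delta implies |√t − √15| < eps.
Multiplying by the conjugate, |√t − √15| = |t − 15|/(√t + √15).
Restrict delta ≤ 15 so that |t − 15| < 15 forces t > 0, and then √t + √15 > √15.
Hence |√t − √15| < |t − 15|/√15, which is < eps once |t − 15| < √15·eps.
Take delta = min(15, √15·eps). If 0 < |t − 15| < delta then t > 0 and |√t − √15| < |t − 15|/√15 < eps.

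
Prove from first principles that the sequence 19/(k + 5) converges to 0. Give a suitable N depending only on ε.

N = 19/ε

Suppose ε > 0. For k ≥ 1, |19/(k + 5) − 0| = 19/(k + 5) ≤ 19/k.
We need 19/k < ε, i.e. k > 19/ε.
Take N = 19/ε. If k > N then |19/(k + 5)| ≤ 19/k < ε.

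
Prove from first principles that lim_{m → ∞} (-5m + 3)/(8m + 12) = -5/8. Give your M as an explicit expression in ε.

M = (21/16)/ε

Suppose ε > 0. For m ≥ 1, |(-5m + 3)/(8m + 12) + 5/8| = |84|/(8(8m + 12)) = 84/(8(8m + 12)).
Since 8m + 12 ≥ 8m for m ≥ 1, this is ≤ 84/(8·8m) = (21/16)/m.
So |(-5m + 3)/(8m + 12) + 5/8| < ε whenever m > (21/16)/ε.
Take M = (21/16)/ε. If m > M then |(-5m + 3)/(8m + 12) + 5/8| ≤ (21/16)/m < ε.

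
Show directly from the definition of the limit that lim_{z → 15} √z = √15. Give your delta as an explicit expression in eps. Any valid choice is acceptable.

delta = min(15, √15·eps)

Let eps > 0 be given. We want delta > 0 such that 0 < |z − 15| < delta implies |√z − √15| < eps.
Rationalise: √z − √15 = (z − 15)/(√z + √15), so |√z − √15| = |z − 15|/(√z + √15).
Restrict delta ≤ 15 so that |z − 15| < 15 forces z > 0, and then √z + √15 > √15.
Hence |√z − √15| < |z − 15|/√15, which is < eps once |z − 15| < √15·eps.
Take delta = min(15, √15·eps). If 0 < |z − 15| < delta then z > 0 and |√z − √15| < |z − 15|/√15 < eps.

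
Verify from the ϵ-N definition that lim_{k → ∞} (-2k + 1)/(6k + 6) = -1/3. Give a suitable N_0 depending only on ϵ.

N_0 = (1/2)/ϵ

Suppose ϵ > 0. For k ≥ 1, |(-2k + 1)/(6k + 6) + 1/3| = |18|/(6(6k + 6)) = 18/(6(6k + 6)).
Since 6k + 6 ≥ 6k for k ≥ 1, this is ≤ 18/(6·6k) = (1/2)/k.
So |(-2k + 1)/(6k + 6) + 1/3| < ϵ whenever k > (1/2)/ϵ.
Take N_0 = (1/2)/ϵ. If k > N_0 then |(-2k + 1)/(6k + 6) + 1/3| ≤ (1/2)/k < ϵ.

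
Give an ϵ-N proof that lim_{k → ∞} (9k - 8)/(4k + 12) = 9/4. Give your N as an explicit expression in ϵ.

N = (35/4)/ϵ

Let ϵ > 0 be given. For k ≥ 1, |(9k - 8)/(4k + 12) − (9/4)| = |-140|/(4(4k + 12)) = 140/(4(4k + 12)).
Since 4k + 12 ≥ 4k for k ≥ 1, this is ≤ 140/(4·4k) = (35/4)/k.
So |(9k - 8)/(4k + 12) − (9/4)| < ϵ whenever k > (35/4)/ϵ.
Take N = (35/4)/ϵ. If k > N then |(9k - 8)/(4k + 12) − (9/4)| ≤ (35/4)/k < ϵ.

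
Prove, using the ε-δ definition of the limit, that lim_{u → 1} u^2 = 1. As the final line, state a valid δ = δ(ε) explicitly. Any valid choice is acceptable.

Let ε > 0 be given. We seek δ > 0 with 0 < |u − 1| < δ ⇒ |u^2 − 1| < ε.
Factor: u^2 − 1 = (u − 1)(u + 1), so |u^2 − 1| = |u − 1|·|u + 1|.
Restrict δ ≤ 1. Then |u − 1| < 1 gives |u| < 2, so by the triangle inequality |u + 1| ≤ 2 + 1 = 3.
Hence |u^2 − 1| ≤ 3|u − 1|, which is < ε once |u − 1| < ε/3.
Take δ = min(1, ε/3). If 0 < |u − 1| < δ then both bounds hold and |u^2 − 1| ≤ 3|u − 1| < 3·(ε/3) = ε.

δ = min(1, ε/3)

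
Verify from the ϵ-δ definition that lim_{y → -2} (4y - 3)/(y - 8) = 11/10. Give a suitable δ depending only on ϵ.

Let ϵ > 0. We want δ > 0 with 0 < |y + 2| < δ ⇒ |(4y - 3)/(y - 8) − (11/10)| < ϵ.
Combining over a common denominator, (4y - 3)/(y - 8) − (11/10) = [(4y - 3)·(-10) − (-11)·(y - 8)] / [(-10)·(y - 8)] = -29(y + 2) / ((-10)(y - 8)).
So |(4y - 3)/(y - 8) − (11/10)| = 29|y + 2| / (10·|y − 8|).
Restrict δ ≤ 5. Then |y + 2| < 5 gives |y − 8| = |(y + 2) + (-10)| ≥ 10 − 5 = 5.
Hence |(4y - 3)/(y - 8) − (11/10)| < 29|y + 2|/(10·5) = (29/50)|y + 2|, which is < ϵ once |y + 2| < (50/29)ϵ.
Take δ = min(5, (50/29)ϵ). Then 0 < |y + 2| < δ forces both bounds, so |(4y - 3)/(y - 8) − (11/10)| < ϵ.

δ = min(5, (50/29)ϵ)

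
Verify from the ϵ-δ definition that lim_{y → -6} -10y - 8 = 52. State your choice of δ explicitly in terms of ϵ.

Suppose ϵ > 0. We need δ > 0 so that 0 < |y + 6| < δ implies |(-10y - 8) − 52| < ϵ.
|(-10y - 8) − 52| = |-10y - 60| = 10|y + 6|.
So 10|y + 6| < ϵ exactly when |y + 6| < ϵ/10.
Take δ = ϵ/10. If 0 < |y + 6| < δ then |(-10y - 8) − 52| = 10|y + 6| < 10·(ϵ/10) = ϵ.

δ = ϵ/10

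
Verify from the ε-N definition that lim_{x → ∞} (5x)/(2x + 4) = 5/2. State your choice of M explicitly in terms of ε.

Fix ε > 0. We seek M > 0 such that x > M implies |(5x)/(2x + 4) − (5/2)| < ε.
(5x)/(2x + 4) − (5/2) = (2(5x) − 5(2x + 4)) / (2(2x + 4)) = -20/(2(2x + 4)).
For x > 0 we have 2x + 4 > 2x, so |(5x)/(2x + 4) − (5/2)| = 20/(2(2x + 4)) < 20/(2·2x) = 5/x.
Thus |(5x)/(2x + 4) − (5/2)| < ε whenever x > 5/ε.
Take M = 5/ε. If x > M then |(5x)/(2x + 4) − (5/2)| < 5/x < ε.

M = 5/ε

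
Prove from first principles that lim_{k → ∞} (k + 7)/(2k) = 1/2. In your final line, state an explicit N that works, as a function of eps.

Let eps > 0 be given. For k ≥ 1, |(k + 7)/(2k) − (1/2)| = |14|/(2(2k)) = 14/(2(2k)).
Since 2k ≥ 2k for k ≥ 1, this is ≤ 14/(2·2k) = (7/2)/k.
So |(k + 7)/(2k) − (1/2)| < eps whenever k > (7/2)/eps.
Take N = (7/2)/eps. If k > N then |(k + 7)/(2k) − (1/2)| ≤ (7/2)/k < eps.

N = (7/2)/eps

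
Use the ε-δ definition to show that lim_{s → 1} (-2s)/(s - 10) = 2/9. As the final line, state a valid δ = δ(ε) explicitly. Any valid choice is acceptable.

δ = min(9/2, (81/40)ε)

Fix ε > 0. We want δ > 0 with 0 < |s − 1| < δ ⇒ |(-2s)/(s - 10) − (2/9)| < ε.
Combining over a common denominator, (-2s)/(s - 10) − (2/9) = [(-2s)·(-9) − (-2)·(s - 10)] / [(-9)·(s - 10)] = 20(s − 1) / ((-9)(s - 10)).
So |(-2s)/(s - 10) − (2/9)| = 20|s − 1| / (9·|s − 10|).
Require δ ≤ 9/2, so |s − 10| ≥ |-9| − |s − 1| > 9 − 9/2 = 9/2.
Hence |(-2s)/(s - 10) − (2/9)| < 20|s − 1|/(9·(9/2)) = (40/81)|s − 1|, which is < ε once |s − 1| < (81/40)ε.
Take δ = min(9/2, (81/40)ε). Then 0 < |s − 1| < δ forces both bounds, so |(-2s)/(s - 10) − (2/9)| < ε.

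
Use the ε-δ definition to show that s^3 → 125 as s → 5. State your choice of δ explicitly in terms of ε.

Let ε > 0. We seek δ > 0 with 0 < |s − 5| < δ ⇒ |s^3 − 125| < ε.
Factor: s^3 − 125 = (s − 5)(s^2 + 5s + 25), so |s^3 − 125| = |s − 5|·|s^2 + 5s + 25|.
Restrict δ ≤ 2. Then |s − 5| < 2 gives |s| < 7, so by the triangle inequality |s^2 + 5s + 25| ≤ 7^2 + 5·7 + 25 = 109.
Hence |s^3 − 125| ≤ 109|s − 5|, which is < ε once |s − 5| < ε/109.
Take δ = min(2, ε/109). If 0 < |s − 5| < δ then both bounds hold and |s^3 − 125| ≤ 109|s − 5| < 109·(ε/109) = ε.

δ = min(2, ε/109)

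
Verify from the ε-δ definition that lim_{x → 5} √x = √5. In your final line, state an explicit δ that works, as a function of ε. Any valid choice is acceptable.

Suppose ε > 0. We want δ > 0 such that 0 < |x − 5| < δ implies |√x − √5| < ε.
Rationalise: √x − √5 = (x − 5)/(√x + √5), so |√x − √5| = |x − 5|/(√x + √5).
Restrict δ ≤ 5 so that |x − 5| < 5 forces x > 0, and then √x + √5 > √5.
Hence |√x − √5| < |x − 5|/√5, which is < ε once |x − 5| < √5·ε.
Take δ = min(5, √5·ε). If 0 < |x − 5| < δ then x > 0 and |√x − √5| < |x − 5|/√5 < ε.

δ = min(5, √5·ε)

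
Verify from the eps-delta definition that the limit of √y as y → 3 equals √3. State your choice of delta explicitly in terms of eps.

Let eps > 0. We want delta > 0 such that 0 < |y − 3| < delta implies |√y − √3| < eps.
Rationalise: √y − √3 = (y − 3)/(√y + √3), so |√y − √3| = |y − 3|/(√y + √3).
Restrict delta ≤ 3 so that |y − 3| < 3 forces y > 0, and then √y + √3 > √3.
Hence |√y − √3| < |y − 3|/√3, which is < eps once |y − 3| < √3·eps.
Take delta = min(3, √3·eps). If 0 < |y − 3| < delta then y > 0 and |√y − √3| < |y − 3|/√3 < eps.

delta = min(3, √3·eps)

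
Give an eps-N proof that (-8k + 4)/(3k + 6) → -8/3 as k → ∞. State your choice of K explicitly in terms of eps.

Suppose eps > 0. For k ≥ 1, |(-8k + 4)/(3k + 6) + 8/3| = |60|/(3(3k + 6)) = 60/(3(3k + 6)).
Since 3k + 6 ≥ 3k for k ≥ 1, this is ≤ 60/(3·3k) = (20/3)/k.
So |(-8k + 4)/(3k + 6) + 8/3| < eps whenever k > (20/3)/eps.
Take K = (20/3)/eps. If k > K then |(-8k + 4)/(3k + 6) + 8/3| ≤ (20/3)/k < eps.

K = (20/3)/eps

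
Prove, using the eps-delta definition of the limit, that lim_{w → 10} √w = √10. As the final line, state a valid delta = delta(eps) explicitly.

Suppose eps > 0. We want delta > 0 such that 0 < |w − 10| < delta implies |√w − √10| < eps.
Multiplying by the conjugate, |√w − √10| = |w − 10|/(√w + √10).
Restrict delta ≤ 10 so that |w − 10| < 10 forces w > 0, and then √w + √10 > √10.
Hence |√w − √10| < |w − 10|/√10, which is < eps once |w − 10| < √10·eps.
Take delta = min(10, √10·eps). If 0 < |w − 10| < delta then w > 0 and |√w − √10| < |w − 10|/√10 < eps.

delta = min(10, √10·eps)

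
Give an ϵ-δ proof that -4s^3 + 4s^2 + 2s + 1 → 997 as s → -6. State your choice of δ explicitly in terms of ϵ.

Let ϵ > 0. We want δ > 0 such that 0 < |s + 6| < δ implies |(-4s^3 + 4s^2 + 2s + 1) − 997| < ϵ.
(-4s^3 + 4s^2 + 2s + 1) − 997 = -4s^3 + 4s^2 + 2s - 996 = (s + 6)(-4s^2 + 28s - 166).
So |(-4s^3 + 4s^2 + 2s + 1) − 997| = |s + 6|·|-4s^2 + 28s - 166|.
Require δ ≤ 2. Then |s + 6| < 2 gives |s| < 8, and by the triangle inequality |-4s^2 + 28s - 166| ≤ 4·8^2 + 28·8 + 166 = 646.
Hence |(-4s^3 + 4s^2 + 2s + 1) − 997| ≤ 646|s + 6| < ϵ provided |s + 6| < ϵ/646.
Take δ = min(2, ϵ/646). Then 0 < |s + 6| < δ gives both |s + 6| < 2 and |s + 6| < ϵ/646, so |(-4s^3 + 4s^2 + 2s + 1) − 997| < ϵ.

δ = min(2, ϵ/646)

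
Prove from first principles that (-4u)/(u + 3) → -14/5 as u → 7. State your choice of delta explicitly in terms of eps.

delta = min(5, (25/6)eps)

Let eps > 0. We want delta > 0 with 0 < |u − 7| < delta ⇒ |(-4u)/(u + 3) + 14/5| < eps.
Combining over a common denominator, (-4u)/(u + 3) + 14/5 = [(-4u)·10 − (-28)·(u + 3)] / [10·(u + 3)] = -12(u − 7) / (10(u + 3)).
So |(-4u)/(u + 3) + 14/5| = 12|u − 7| / (10·|u + 3|).
Require delta ≤ 5, so |u + 3| ≥ |10| − |u − 7| > 10 − 5 = 5.
Hence |(-4u)/(u + 3) + 14/5| < 12|u − 7|/(10·5) = (6/25)|u − 7|, which is < eps once |u − 7| < (25/6)eps.
Take delta = min(5, (25/6)eps). Then 0 < |u − 7| < delta forces both bounds, so |(-4u)/(u + 3) + 14/5| < eps.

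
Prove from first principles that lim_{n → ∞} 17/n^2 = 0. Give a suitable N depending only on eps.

N = (17/eps)^{1/2}

Let eps > 0 be given. For n ≥ 1, |17/n^2 − 0| = 17/n^2.
17/n^2 < eps ⇔ n^2 > 17/eps ⇔ n > (17/eps)^{1/2}.
Take N = (17/eps)^{1/2}. Then n > N implies 17/n^2 < eps.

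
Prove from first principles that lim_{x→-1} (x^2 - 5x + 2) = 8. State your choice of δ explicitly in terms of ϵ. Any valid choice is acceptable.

Fix ϵ > 0. We want δ > 0 such that 0 < |x + 1| < δ implies |(x^2 - 5x + 2) − 8| < ϵ.
(x^2 - 5x + 2) − 8 = x^2 - 5x - 6 = (x + 1)(x - 6).
So |(x^2 - 5x + 2) − 8| = |x + 1|·|x - 6|.
Require δ ≤ 2. Then |x + 1| < 2 gives |x| < 3, and by the triangle inequality |x - 6| ≤ 3 + 6 = 9.
Hence |(x^2 - 5x + 2) − 8| ≤ 9|x + 1| < ϵ provided |x + 1| < ϵ/9.
Take δ = min(2, ϵ/9). Then 0 < |x + 1| < δ gives both |x + 1| < 2 and |x + 1| < ϵ/9, so |(x^2 - 5x + 2) − 8| < ϵ.

δ = min(2, ϵ/9)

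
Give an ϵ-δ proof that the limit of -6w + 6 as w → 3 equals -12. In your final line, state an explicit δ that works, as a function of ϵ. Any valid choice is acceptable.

δ = ϵ/6

Let ϵ > 0. We need δ > 0 so that 0 < |w − 3| < δ implies |(-6w + 6) + 12| < ϵ.
Since (-6w + 6) + 12 = -6(w − 3), we have |(-6w + 6) + 12| = 6|w − 3|.
Thus it suffices that |w − 3| < ϵ/6.
Take δ = ϵ/6. If 0 < |w − 3| < δ then |(-6w + 6) + 12| = 6|w − 3| < 6·(ϵ/6) = ϵ.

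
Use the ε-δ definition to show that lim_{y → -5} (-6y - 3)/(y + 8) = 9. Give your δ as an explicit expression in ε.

δ = min(3/2, (1/10)ε)

Suppose ε > 0. We want δ > 0 with 0 < |y + 5| < δ ⇒ |(-6y - 3)/(y + 8) − 9| < ε.
Combining over a common denominator, (-6y - 3)/(y + 8) − 9 = [(-6y - 3)·3 − 27·(y + 8)] / [3·(y + 8)] = -45(y + 5) / (3(y + 8)).
So |(-6y - 3)/(y + 8) − 9| = 45|y + 5| / (3·|y + 8|).
Require δ ≤ 3/2, so |y + 8| ≥ |3| − |y + 5| > 3 − 3/2 = 3/2.
Hence |(-6y - 3)/(y + 8) − 9| < 45|y + 5|/(3·(3/2)) = 10|y + 5|, which is < ε once |y + 5| < (1/10)ε.
Take δ = min(3/2, (1/10)ε). Then 0 < |y + 5| < δ forces both bounds, so |(-6y - 3)/(y + 8) − 9| < ε.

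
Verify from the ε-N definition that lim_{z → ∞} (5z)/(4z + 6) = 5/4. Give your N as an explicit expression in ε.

N = (15/8)/ε

Suppose ε > 0. We seek N > 0 such that z > N implies |(5z)/(4z + 6) − (5/4)| < ε.
(5z)/(4z + 6) − (5/4) = (4(5z) − 5(4z + 6)) / (4(4z + 6)) = -30/(4(4z + 6)).
For z > 0 we have 4z + 6 > 4z, so |(5z)/(4z + 6) − (5/4)| = 30/(4(4z + 6)) < 30/(4·4z) = (15/8)/z.
Thus |(5z)/(4z + 6) − (5/4)| < ε whenever z > (15/8)/ε.
Take N = (15/8)/ε. If z > N then |(5z)/(4z + 6) − (5/4)| < (15/8)/z < ε.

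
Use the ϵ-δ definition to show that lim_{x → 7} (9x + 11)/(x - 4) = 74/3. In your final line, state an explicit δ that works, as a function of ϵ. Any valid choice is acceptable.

δ = min(3/2, (9/94)ϵ)

Let ϵ > 0. We want δ > 0 with 0 < |x − 7| < δ ⇒ |(9x + 11)/(x - 4) − (74/3)| < ϵ.
Combining over a common denominator, (9x + 11)/(x - 4) − (74/3) = [(9x + 11)·3 − 74·(x - 4)] / [3·(x - 4)] = -47(x − 7) / (3(x - 4)).
So |(9x + 11)/(x - 4) − (74/3)| = 47|x − 7| / (3·|x − 4|).
Require δ ≤ 3/2, so |x − 4| ≥ |3| − |x − 7| > 3 − 3/2 = 3/2.
Hence |(9x + 11)/(x - 4) − (74/3)| < 47|x − 7|/(3·(3/2)) = (94/9)|x − 7|, which is < ϵ once |x − 7| < (9/94)ϵ.
Take δ = min(3/2, (9/94)ϵ). Then 0 < |x − 7| < δ forces both bounds, so |(9x + 11)/(x - 4) − (74/3)| < ϵ.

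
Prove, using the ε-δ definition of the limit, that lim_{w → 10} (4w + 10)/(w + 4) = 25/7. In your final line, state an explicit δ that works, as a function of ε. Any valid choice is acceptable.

Fix ε > 0. We want δ > 0 with 0 < |w − 10| < δ ⇒ |(4w + 10)/(w + 4) − (25/7)| < ε.
Combining over a common denominator, (4w + 10)/(w + 4) − (25/7) = [(4w + 10)·14 − 50·(w + 4)] / [14·(w + 4)] = 6(w − 10) / (14(w + 4)).
So |(4w + 10)/(w + 4) − (25/7)| = 6|w − 10| / (14·|w + 4|).
Require δ ≤ 7, so |w + 4| ≥ |14| − |w − 10| > 14 − 7 = 7.
Hence |(4w + 10)/(w + 4) − (25/7)| < 6|w − 10|/(14·7) = (3/49)|w − 10|, which is < ε once |w − 10| < (49/3)ε.
Take δ = min(7, (49/3)ε). Then 0 < |w − 10| < δ forces both bounds, so |(4w + 10)/(w + 4) − (25/7)| < ε.

δ = min(7, (49/3)ε)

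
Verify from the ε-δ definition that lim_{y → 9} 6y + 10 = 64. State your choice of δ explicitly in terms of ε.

δ = ε/6

Fix ε > 0. We need δ > 0 so that 0 < |y − 9| < δ implies |(6y + 10) − 64| < ε.
|(6y + 10) − 64| = |6y - 54| = 6|y − 9|.
So 6|y − 9| < ε exactly when |y − 9| < ε/6.
Take δ = ε/6. If 0 < |y − 9| < δ then |(6y + 10) − 64| = 6|y − 9| < 6·(ε/6) = ε.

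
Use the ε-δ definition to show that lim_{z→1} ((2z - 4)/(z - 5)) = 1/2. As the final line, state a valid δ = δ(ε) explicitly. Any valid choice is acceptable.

δ = min(2, (4/3)ε)

Let ε > 0. We want δ > 0 with 0 < |z − 1| < δ ⇒ |(2z - 4)/(z - 5) − (1/2)| < ε.
Combining over a common denominator, (2z - 4)/(z - 5) − (1/2) = [(2z - 4)·(-4) − (-2)·(z - 5)] / [(-4)·(z - 5)] = -6(z − 1) / ((-4)(z - 5)).
So |(2z - 4)/(z - 5) − (1/2)| = 6|z − 1| / (4·|z − 5|).
Restrict δ ≤ 2. Then |z − 1| < 2 gives |z − 5| = |(z − 1) + (-4)| ≥ 4 − 2 = 2.
Hence |(2z - 4)/(z - 5) − (1/2)| < 6|z − 1|/(4·2) = (3/4)|z − 1|, which is < ε once |z − 1| < (4/3)ε.
Take δ = min(2, (4/3)ε). Then 0 < |z − 1| < δ forces both bounds, so |(2z - 4)/(z - 5) − (1/2)| < ε.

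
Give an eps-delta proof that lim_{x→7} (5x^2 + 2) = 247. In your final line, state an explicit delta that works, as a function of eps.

delta = min(2, eps/80)

Suppose eps > 0. We want delta > 0 such that 0 < |x − 7| < delta implies |(5x^2 + 2) − 247| < eps.
(5x^2 + 2) − 247 = 5x^2 - 245 = (x − 7)(5x + 35).
So |(5x^2 + 2) − 247| = |x − 7|·|5x + 35|.
Assume first that |x − 7| < 2, so |x| < 9. Then |5x + 35| ≤ 5·9 + 35 = 80.
Hence |(5x^2 + 2) − 247| ≤ 80|x − 7| < eps provided |x − 7| < eps/80.
Take delta = min(2, eps/80). Then 0 < |x − 7| < delta gives both |x − 7| < 2 and |x − 7| < eps/80, so |(5x^2 + 2) − 247| < eps.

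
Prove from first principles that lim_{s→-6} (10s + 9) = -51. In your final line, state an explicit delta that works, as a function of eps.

delta = eps/10

Suppose eps > 0. We need delta > 0 so that 0 < |s + 6| < delta implies |(10s + 9) + 51| < eps.
Since (10s + 9) + 51 = 10(s + 6), we have |(10s + 9) + 51| = 10|s + 6|.
So 10|s + 6| < eps exactly when |s + 6| < eps/10.
Take delta = eps/10. If 0 < |s + 6| < delta then |(10s + 9) + 51| = 10|s + 6| < 10·(eps/10) = eps.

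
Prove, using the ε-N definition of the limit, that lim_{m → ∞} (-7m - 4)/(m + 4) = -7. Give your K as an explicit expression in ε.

K = 24/ε

Let ε > 0 be given. For m ≥ 1, |(-7m - 4)/(m + 4) + 7| = |24|/((m + 4)) = 24/((m + 4)).
Since m + 4 ≥ m for m ≥ 1, this is ≤ 24/(m) = 24/m.
So |(-7m - 4)/(m + 4) + 7| < ε whenever m > 24/ε.
Take K = 24/ε. If m > K then |(-7m - 4)/(m + 4) + 7| ≤ 24/m < ε.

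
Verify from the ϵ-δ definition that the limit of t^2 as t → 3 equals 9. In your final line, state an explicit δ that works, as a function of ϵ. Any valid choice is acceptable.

Let ϵ > 0. We seek δ > 0 with 0 < |t − 3| < δ ⇒ |t^2 − 9| < ϵ.
Factor: t^2 − 9 = (t − 3)(t + 3), so |t^2 − 9| = |t − 3|·|t + 3|.
Restrict δ ≤ 1. Then |t − 3| < 1 gives |t| < 4, so by the triangle inequality |t + 3| ≤ 4 + 3 = 7.
Hence |t^2 − 9| ≤ 7|t − 3|, which is < ϵ once |t − 3| < ϵ/7.
Take δ = min(1, ϵ/7). If 0 < |t − 3| < δ then both bounds hold and |t^2 − 9| ≤ 7|t − 3| < 7·(ϵ/7) = ϵ.

δ = min(1, ϵ/7)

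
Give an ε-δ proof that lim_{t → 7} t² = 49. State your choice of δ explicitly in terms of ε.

Let ε > 0. We seek δ > 0 with 0 < |t − 7| < δ ⇒ |t² − 49| < ε.
Factor: t² − 49 = (t − 7)(t + 7), so |t² − 49| = |t − 7|·|t + 7|.
Impose δ ≤ 2 so that |t| < 9; then |t + 7| ≤ 16.
Hence |t² − 49| ≤ 16|t − 7|, which is < ε once |t − 7| < ε/16.
Take δ = min(2, ε/16). If 0 < |t − 7| < δ then both bounds hold and |t² − 49| ≤ 16|t − 7| < 16·(ε/16) = ε.

δ = min(2, ε/16)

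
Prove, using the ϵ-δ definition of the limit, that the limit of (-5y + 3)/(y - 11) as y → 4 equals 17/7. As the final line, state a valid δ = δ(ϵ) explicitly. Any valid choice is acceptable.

Let ϵ > 0. We want δ > 0 with 0 < |y − 4| < δ ⇒ |(-5y + 3)/(y - 11) − (17/7)| < ϵ.
Combining over a common denominator, (-5y + 3)/(y - 11) − (17/7) = [(-5y + 3)·(-7) − (-17)·(y - 11)] / [(-7)·(y - 11)] = 52(y − 4) / ((-7)(y - 11)).
So |(-5y + 3)/(y - 11) − (17/7)| = 52|y − 4| / (7·|y − 11|).
Require δ ≤ 7/2, so |y − 11| ≥ |-7| − |y − 4| > 7 − 7/2 = 7/2.
Hence |(-5y + 3)/(y - 11) − (17/7)| < 52|y − 4|/(7·(7/2)) = (104/49)|y − 4|, which is < ϵ once |y − 4| < (49/104)ϵ.
Take δ = min(7/2, (49/104)ϵ). Then 0 < |y − 4| < δ forces both bounds, so |(-5y + 3)/(y - 11) − (17/7)| < ϵ.

δ = min(7/2, (49/104)ϵ)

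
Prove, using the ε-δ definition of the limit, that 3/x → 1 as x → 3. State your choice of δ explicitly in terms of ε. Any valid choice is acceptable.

δ = min(3/2, (3/2)ε)

Let ε > 0. We seek δ > 0 such that 0 < |x − 3| < δ implies |3/x − 1| < ε.
|3/x − 1| = 3·|3 − x|/(3·|x|) = 3|x − 3|/(3|x|).
Restrict δ ≤ 3/2. Then |x − 3| < 3/2 gives |x| > 3/2, so 3|x| > 9/2.
Then |3/x − 1| < 3|x − 3|/(9/2), which is < ε when |x − 3| < (3/2)ε.
Take δ = min(3/2, (3/2)ε). Then 0 < |x − 3| < δ gives both |x − 3| < 3/2 and |x − 3| < (3/2)ε, so |3/x − 1| < ε.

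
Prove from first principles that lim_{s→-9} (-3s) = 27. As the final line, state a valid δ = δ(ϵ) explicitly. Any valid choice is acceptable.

δ = ϵ/3

Suppose ϵ > 0. We need δ > 0 so that 0 < |s + 9| < δ implies |(-3s) − 27| < ϵ.
Since (-3s) − 27 = -3(s + 9), we have |(-3s) − 27| = 3|s + 9|.
So 3|s + 9| < ϵ exactly when |s + 9| < ϵ/3.
Take δ = ϵ/3. If 0 < |s + 9| < δ then |(-3s) − 27| = 3|s + 9| < 3·(ϵ/3) = ϵ.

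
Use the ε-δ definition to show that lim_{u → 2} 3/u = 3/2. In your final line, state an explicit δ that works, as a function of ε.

Suppose ε > 0. We seek δ > 0 such that 0 < |u − 2| < δ implies |3/u − (3/2)| < ε.
|3/u − (3/2)| = 3·|2 − u|/(2·|u|) = 3|u − 2|/(2|u|).
Restrict δ ≤ 1. Then |u − 2| < 1 gives |u| > 1, so 2|u| > 2.
Then |3/u − (3/2)| < 3|u − 2|/2, which is < ε when |u − 2| < (2/3)ε.
Take δ = min(1, (2/3)ε). Then 0 < |u − 2| < δ gives both |u − 2| < 1 and |u − 2| < (2/3)ε, so |3/u − (3/2)| < ε.

δ = min(1, (2/3)ε)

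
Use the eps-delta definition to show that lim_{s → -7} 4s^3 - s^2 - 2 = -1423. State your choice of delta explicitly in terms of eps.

delta = min(1, eps/691)

Fix eps > 0. We want delta > 0 such that 0 < |s + 7| < delta implies |(4s^3 - s^2 - 2) + 1423| < eps.
(4s^3 - s^2 - 2) + 1423 = 4s^3 - s^2 + 1421 = (s + 7)(4s^2 - 29s + 203).
So |(4s^3 - s^2 - 2) + 1423| = |s + 7|·|4s^2 - 29s + 203|.
Assume first that |s + 7| < 1, so |s| < 8. Then |4s^2 - 29s + 203| ≤ 4·8^2 + 29·8 + 203 = 691.
Hence |(4s^3 - s^2 - 2) + 1423| ≤ 691|s + 7| < eps provided |s + 7| < eps/691.
Choosing delta = min(1, eps/691) ensures both conditions, hence |(4s^3 - s^2 - 2) + 1423| < eps.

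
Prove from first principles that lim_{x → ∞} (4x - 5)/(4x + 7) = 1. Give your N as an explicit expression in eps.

N = 3/eps

Let eps > 0. We seek N > 0 such that x > N implies |(4x - 5)/(4x + 7) − 1| < eps.
(4x - 5)/(4x + 7) − 1 = (4(4x - 5) − 4(4x + 7)) / (4(4x + 7)) = -48/(4(4x + 7)).
For x > 0 we have 4x + 7 > 4x, so |(4x - 5)/(4x + 7) − 1| = 48/(4(4x + 7)) < 48/(4·4x) = 3/x.
Thus |(4x - 5)/(4x + 7) − 1| < eps whenever x > 3/eps.
Take N = 3/eps. If x > N then |(4x - 5)/(4x + 7) − 1| < 3/x < eps.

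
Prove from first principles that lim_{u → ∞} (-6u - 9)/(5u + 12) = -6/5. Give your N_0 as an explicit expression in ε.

N_0 = (27/25)/ε

Fix ε > 0. We seek N_0 > 0 such that u > N_0 implies |(-6u - 9)/(5u + 12) + 6/5| < ε.
(-6u - 9)/(5u + 12) + 6/5 = (5(-6u - 9) − (-6)(5u + 12)) / (5(5u + 12)) = 27/(5(5u + 12)).
For u > 0 we have 5u + 12 > 5u, so |(-6u - 9)/(5u + 12) + 6/5| = 27/(5(5u + 12)) < 27/(5·5u) = (27/25)/u.
Thus |(-6u - 9)/(5u + 12) + 6/5| < ε whenever u > (27/25)/ε.
Take N_0 = (27/25)/ε. If u > N_0 then |(-6u - 9)/(5u + 12) + 6/5| < (27/25)/u < ε.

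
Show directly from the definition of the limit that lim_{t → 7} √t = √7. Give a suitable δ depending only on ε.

Let ε > 0. We want δ > 0 such that 0 < |t − 7| < δ implies |√t − √7| < ε.
Multiplying by the conjugate, |√t − √7| = |t − 7|/(√t + √7).
Restrict δ ≤ 7 so that |t − 7| < 7 forces t > 0, and then √t + √7 > √7.
Hence |√t − √7| < |t − 7|/√7, which is < ε once |t − 7| < √7·ε.
Take δ = min(7, √7·ε). If 0 < |t − 7| < δ then t > 0 and |√t − √7| < |t − 7|/√7 < ε.

δ = min(7, √7·ε)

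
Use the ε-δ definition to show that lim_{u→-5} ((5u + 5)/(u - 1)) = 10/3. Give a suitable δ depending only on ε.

Fix ε > 0. We want δ > 0 with 0 < |u + 5| < δ ⇒ |(5u + 5)/(u - 1) − (10/3)| < ε.
Combining over a common denominator, (5u + 5)/(u - 1) − (10/3) = [(5u + 5)·(-6) − (-20)·(u - 1)] / [(-6)·(u - 1)] = -10(u + 5) / ((-6)(u - 1)).
So |(5u + 5)/(u - 1) − (10/3)| = 10|u + 5| / (6·|u − 1|).
Restrict δ ≤ 3. Then |u + 5| < 3 gives |u − 1| = |(u + 5) + (-6)| ≥ 6 − 3 = 3.
Hence |(5u + 5)/(u - 1) − (10/3)| < 10|u + 5|/(6·3) = (5/9)|u + 5|, which is < ε once |u + 5| < (9/5)ε.
Take δ = min(3, (9/5)ε). Then 0 < |u + 5| < δ forces both bounds, so |(5u + 5)/(u - 1) − (10/3)| < ε.

δ = min(3, (9/5)ε)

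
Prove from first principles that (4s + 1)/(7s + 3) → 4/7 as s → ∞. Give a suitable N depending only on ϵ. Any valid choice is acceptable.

N = (5/49)/ϵ

Suppose ϵ > 0. We seek N > 0 such that s > N implies |(4s + 1)/(7s + 3) − (4/7)| < ϵ.
(4s + 1)/(7s + 3) − (4/7) = (7(4s + 1) − 4(7s + 3)) / (7(7s + 3)) = -5/(7(7s + 3)).
For s > 0 we have 7s + 3 > 7s, so |(4s + 1)/(7s + 3) − (4/7)| = 5/(7(7s + 3)) < 5/(7·7s) = (5/49)/s.
Thus |(4s + 1)/(7s + 3) − (4/7)| < ϵ whenever s > (5/49)/ϵ.
Take N = (5/49)/ϵ. If s > N then |(4s + 1)/(7s + 3) − (4/7)| < (5/49)/s < ϵ.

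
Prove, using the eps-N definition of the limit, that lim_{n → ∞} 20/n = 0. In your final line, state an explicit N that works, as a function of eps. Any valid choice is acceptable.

N = 20/eps

Fix eps > 0. For n ≥ 1, |20/n − 0| = 20/(n) ≤ 20/n.
We need 20/n < eps, i.e. n > 20/eps.
Take N = 20/eps. If n > N then |20/n| ≤ 20/n < eps.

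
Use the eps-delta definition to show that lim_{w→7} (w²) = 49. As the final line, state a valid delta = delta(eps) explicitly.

Fix eps > 0. We seek delta > 0 with 0 < |w − 7| < delta ⇒ |w² − 49| < eps.
Factor: w² − 49 = (w − 7)(w + 7), so |w² − 49| = |w − 7|·|w + 7|.
Impose delta ≤ 1 so that |w| < 8; then |w + 7| ≤ 15.
Hence |w² − 49| ≤ 15|w − 7|, which is < eps once |w − 7| < eps/15.
Take delta = min(1, eps/15). If 0 < |w − 7| < delta then both bounds hold and |w² − 49| ≤ 15|w − 7| < 15·(eps/15) = eps.

delta = min(1, eps/15)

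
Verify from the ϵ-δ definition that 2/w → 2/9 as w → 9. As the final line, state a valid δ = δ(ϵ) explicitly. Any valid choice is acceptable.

δ = min(9/2, (81/4)ϵ)

Suppose ϵ > 0. We seek δ > 0 such that 0 < |w − 9| < δ implies |2/w − (2/9)| < ϵ.
|2/w − (2/9)| = 2·|9 − w|/(9·|w|) = 2|w − 9|/(9|w|).
Restrict δ ≤ 9/2. Then |w − 9| < 9/2 gives |w| > 9/2, so 9|w| > 81/2.
Then |2/w − (2/9)| < 2|w − 9|/(81/2), which is < ϵ when |w − 9| < (81/4)ϵ.
Take δ = min(9/2, (81/4)ϵ). Then 0 < |w − 9| < δ gives both |w − 9| < 9/2 and |w − 9| < (81/4)ϵ, so |2/w − (2/9)| < ϵ.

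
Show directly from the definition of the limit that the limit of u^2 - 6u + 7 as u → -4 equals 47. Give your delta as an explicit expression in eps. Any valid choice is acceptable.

delta = min(1, eps/15)

Let eps > 0 be given. We want delta > 0 such that 0 < |u + 4| < delta implies |(u^2 - 6u + 7) − 47| < eps.
(u^2 - 6u + 7) − 47 = u^2 - 6u - 40 = (u + 4)(u - 10).
So |(u^2 - 6u + 7) − 47| = |u + 4|·|u - 10|.
Assume first that |u + 4| < 1, so |u| < 5. Then |u - 10| ≤ 5 + 10 = 15.
Hence |(u^2 - 6u + 7) − 47| ≤ 15|u + 4| < eps provided |u + 4| < eps/15.
Take delta = min(1, eps/15). Then 0 < |u + 4| < delta gives both |u + 4| < 1 and |u + 4| < eps/15, so |(u^2 - 6u + 7) − 47| < eps.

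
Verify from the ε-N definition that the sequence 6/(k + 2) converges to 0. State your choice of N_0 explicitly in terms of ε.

N_0 = 6/ε

Fix ε > 0. For k ≥ 1, |6/(k + 2) − 0| = 6/(k + 2) ≤ 6/k.
We need 6/k < ε, i.e. k > 6/ε.
Take N_0 = 6/ε. If k > N_0 then |6/(k + 2)| ≤ 6/k < ε.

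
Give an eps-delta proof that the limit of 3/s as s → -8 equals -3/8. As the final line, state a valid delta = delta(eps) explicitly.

delta = min(4, (32/3)eps)

Let eps > 0 be given. We seek delta > 0 such that 0 < |s + 8| < delta implies |3/s + 3/8| < eps.
|3/s + 3/8| = 3·|-8 − s|/(8·|s|) = 3|s + 8|/(8|s|).
Restrict delta ≤ 4. Then |s + 8| < 4 gives |s| > 4, so 8|s| > 32.
Then |3/s + 3/8| < 3|s + 8|/32, which is < eps when |s + 8| < (32/3)eps.
Take delta = min(4, (32/3)eps). Then 0 < |s + 8| < delta gives both |s + 8| < 4 and |s + 8| < (32/3)eps, so |3/s + 3/8| < eps.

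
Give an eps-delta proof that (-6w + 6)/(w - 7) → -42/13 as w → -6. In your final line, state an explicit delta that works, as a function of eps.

delta = min(13/2, (169/72)eps)

Let eps > 0. We want delta > 0 with 0 < |w + 6| < delta ⇒ |(-6w + 6)/(w - 7) + 42/13| < eps.
Combining over a common denominator, (-6w + 6)/(w - 7) + 42/13 = [(-6w + 6)·(-13) − 42·(w - 7)] / [(-13)·(w - 7)] = 36(w + 6) / ((-13)(w - 7)).
So |(-6w + 6)/(w - 7) + 42/13| = 36|w + 6| / (13·|w − 7|).
Restrict delta ≤ 13/2. Then |w + 6| < 13/2 gives |w − 7| = |(w + 6) + (-13)| ≥ 13 − 13/2 = 13/2.
Hence |(-6w + 6)/(w - 7) + 42/13| < 36|w + 6|/(13·(13/2)) = (72/169)|w + 6|, which is < eps once |w + 6| < (169/72)eps.
Take delta = min(13/2, (169/72)eps). Then 0 < |w + 6| < delta forces both bounds, so |(-6w + 6)/(w - 7) + 42/13| < eps.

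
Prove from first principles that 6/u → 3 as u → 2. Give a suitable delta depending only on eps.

delta = min(1, (1/3)eps)

Let eps > 0. We seek delta > 0 such that 0 < |u − 2| < delta implies |6/u − 3| < eps.
|6/u − 3| = 6·|2 − u|/(2·|u|) = 6|u − 2|/(2|u|).
Require delta ≤ 1 so that |u| > 2 − 1 = 1, hence 2|u| > 2.
Then |6/u − 3| < 6|u − 2|/2, which is < eps when |u − 2| < (1/3)eps.
Take delta = min(1, (1/3)eps). Then 0 < |u − 2| < delta gives both |u − 2| < 1 and |u − 2| < (1/3)eps, so |6/u − 3| < eps.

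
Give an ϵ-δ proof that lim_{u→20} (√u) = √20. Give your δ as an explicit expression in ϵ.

Fix ϵ > 0. We want δ > 0 such that 0 < |u − 20| < δ implies |√u − √20| < ϵ.
Multiplying by the conjugate, |√u − √20| = |u − 20|/(√u + √20).
Restrict δ ≤ 20 so that |u − 20| < 20 forces u > 0, and then √u + √20 > √20.
Hence |√u − √20| < |u − 20|/√20, which is < ϵ once |u − 20| < √20·ϵ.
Take δ = min(20, √20·ϵ). If 0 < |u − 20| < δ then u > 0 and |√u − √20| < |u − 20|/√20 < ϵ.

δ = min(20, √20·ϵ)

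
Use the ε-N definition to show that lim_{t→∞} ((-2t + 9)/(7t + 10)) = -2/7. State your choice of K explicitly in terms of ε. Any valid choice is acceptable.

K = (83/49)/ε

Let ε > 0. We seek K > 0 such that t > K implies |(-2t + 9)/(7t + 10) + 2/7| < ε.
(-2t + 9)/(7t + 10) + 2/7 = (7(-2t + 9) − (-2)(7t + 10)) / (7(7t + 10)) = 83/(7(7t + 10)).
For t > 0 we have 7t + 10 > 7t, so |(-2t + 9)/(7t + 10) + 2/7| = 83/(7(7t + 10)) < 83/(7·7t) = (83/49)/t.
Thus |(-2t + 9)/(7t + 10) + 2/7| < ε whenever t > (83/49)/ε.
Take K = (83/49)/ε. If t > K then |(-2t + 9)/(7t + 10) + 2/7| < (83/49)/t < ε.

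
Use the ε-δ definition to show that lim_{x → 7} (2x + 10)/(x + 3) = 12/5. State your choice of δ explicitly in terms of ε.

δ = min(5, (25/2)ε)

Fix ε > 0. We want δ > 0 with 0 < |x − 7| < δ ⇒ |(2x + 10)/(x + 3) − (12/5)| < ε.
Combining over a common denominator, (2x + 10)/(x + 3) − (12/5) = [(2x + 10)·10 − 24·(x + 3)] / [10·(x + 3)] = -4(x − 7) / (10(x + 3)).
So |(2x + 10)/(x + 3) − (12/5)| = 4|x − 7| / (10·|x + 3|).
Require δ ≤ 5, so |x + 3| ≥ |10| − |x − 7| > 10 − 5 = 5.
Hence |(2x + 10)/(x + 3) − (12/5)| < 4|x − 7|/(10·5) = (2/25)|x − 7|, which is < ε once |x − 7| < (25/2)ε.
Take δ = min(5, (25/2)ε). Then 0 < |x − 7| < δ forces both bounds, so |(2x + 10)/(x + 3) − (12/5)| < ε.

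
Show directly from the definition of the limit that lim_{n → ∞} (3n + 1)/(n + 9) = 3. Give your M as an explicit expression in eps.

Suppose eps > 0. For n ≥ 1, |(3n + 1)/(n + 9) − 3| = |-26|/((n + 9)) = 26/((n + 9)).
Since n + 9 ≥ n for n ≥ 1, this is ≤ 26/(n) = 26/n.
So |(3n + 1)/(n + 9) − 3| < eps whenever n > 26/eps.
Take M = 26/eps. If n > M then |(3n + 1)/(n + 9) − 3| ≤ 26/n < eps.

M = 26/eps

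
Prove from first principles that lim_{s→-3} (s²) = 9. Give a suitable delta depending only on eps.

Fix eps > 0. We seek delta > 0 with 0 < |s + 3| < delta ⇒ |s² − 9| < eps.
Factor: s² − 9 = (s + 3)(s - 3), so |s² − 9| = |s + 3|·|s - 3|.
Impose delta ≤ 1 so that |s| < 4; then |s - 3| ≤ 7.
Hence |s² − 9| ≤ 7|s + 3|, which is < eps once |s + 3| < eps/7.
Take delta = min(1, eps/7). If 0 < |s + 3| < delta then both bounds hold and |s² − 9| ≤ 7|s + 3| < 7·(eps/7) = eps.

delta = min(1, eps/7)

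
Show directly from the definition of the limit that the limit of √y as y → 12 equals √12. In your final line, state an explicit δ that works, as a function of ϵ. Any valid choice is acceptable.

δ = min(12, √12·ϵ)

Suppose ϵ > 0. We want δ > 0 such that 0 < |y − 12| < δ implies |√y − √12| < ϵ.
Multiplying by the conjugate, |√y − √12| = |y − 12|/(√y + √12).
Restrict δ ≤ 12 so that |y − 12| < 12 forces y > 0, and then √y + √12 > √12.
Hence |√y − √12| < |y − 12|/√12, which is < ϵ once |y − 12| < √12·ϵ.
Take δ = min(12, √12·ϵ). If 0 < |y − 12| < δ then y > 0 and |√y − √12| < |y − 12|/√12 < ϵ.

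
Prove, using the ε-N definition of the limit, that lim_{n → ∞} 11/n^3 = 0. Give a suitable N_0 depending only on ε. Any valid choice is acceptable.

Suppose ε > 0. For n ≥ 1, |11/n^3 − 0| = 11/n^3.
11/n^3 < ε ⇔ n^3 > 11/ε ⇔ n > (11/ε)^{1/3}.
Take N_0 = (11/ε)^{1/3}. Then n > N_0 implies 11/n^3 < ε.

N_0 = (11/ε)^{1/3}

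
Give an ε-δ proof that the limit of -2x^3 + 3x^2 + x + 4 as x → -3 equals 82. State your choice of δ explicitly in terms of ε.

Suppose ε > 0. We want δ > 0 such that 0 < |x + 3| < δ implies |(-2x^3 + 3x^2 + x + 4) − 82| < ε.
(-2x^3 + 3x^2 + x + 4) − 82 = -2x^3 + 3x^2 + x - 78 = (x + 3)(-2x^2 + 9x - 26).
So |(-2x^3 + 3x^2 + x + 4) − 82| = |x + 3|·|-2x^2 + 9x - 26|.
Require δ ≤ 2. Then |x + 3| < 2 gives |x| < 5, and by the triangle inequality |-2x^2 + 9x - 26| ≤ 2·5^2 + 9·5 + 26 = 121.
Hence |(-2x^3 + 3x^2 + x + 4) − 82| ≤ 121|x + 3| < ε provided |x + 3| < ε/121.
Take δ = min(2, ε/121). Then 0 < |x + 3| < δ gives both |x + 3| < 2 and |x + 3| < ε/121, so |(-2x^3 + 3x^2 + x + 4) − 82| < ε.

δ = min(2, ε/121)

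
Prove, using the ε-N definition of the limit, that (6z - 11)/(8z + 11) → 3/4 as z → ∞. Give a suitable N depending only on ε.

N = (77/32)/ε

Suppose ε > 0. We seek N > 0 such that z > N implies |(6z - 11)/(8z + 11) − (3/4)| < ε.
(6z - 11)/(8z + 11) − (3/4) = (8(6z - 11) − 6(8z + 11)) / (8(8z + 11)) = -154/(8(8z + 11)).
For z > 0 we have 8z + 11 > 8z, so |(6z - 11)/(8z + 11) − (3/4)| = 154/(8(8z + 11)) < 154/(8·8z) = (77/32)/z.
Thus |(6z - 11)/(8z + 11) − (3/4)| < ε whenever z > (77/32)/ε.
Take N = (77/32)/ε. If z > N then |(6z - 11)/(8z + 11) − (3/4)| < (77/32)/z < ε.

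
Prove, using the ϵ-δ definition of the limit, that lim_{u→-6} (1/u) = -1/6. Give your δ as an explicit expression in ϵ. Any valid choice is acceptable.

δ = min(3, 18ϵ)

Fix ϵ > 0. We seek δ > 0 such that 0 < |u + 6| < δ implies |1/u + 1/6| < ϵ.
|1/u + 1/6| = |-6 − u|/(6·|u|) = |u + 6|/(6|u|).
Restrict δ ≤ 3. Then |u + 6| < 3 gives |u| > 3, so 6|u| > 18.
Then |1/u + 1/6| < |u + 6|/18, which is < ϵ when |u + 6| < 18ϵ.
Take δ = min(3, 18ϵ). Then 0 < |u + 6| < δ gives both |u + 6| < 3 and |u + 6| < 18ϵ, so |1/u + 1/6| < ϵ.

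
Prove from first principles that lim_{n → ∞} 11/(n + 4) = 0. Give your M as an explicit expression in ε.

Suppose ε > 0. For n ≥ 1, |11/(n + 4) − 0| = 11/(n + 4) ≤ 11/n.
We need 11/n < ε, i.e. n > 11/ε.
Take M = 11/ε. If n > M then |11/(n + 4)| ≤ 11/n < ε.

M = 11/ε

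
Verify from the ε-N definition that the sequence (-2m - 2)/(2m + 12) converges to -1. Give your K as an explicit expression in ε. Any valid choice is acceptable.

Let ε > 0. For m ≥ 1, |(-2m - 2)/(2m + 12) + 1| = |20|/(2(2m + 12)) = 20/(2(2m + 12)).
Since 2m + 12 ≥ 2m for m ≥ 1, this is ≤ 20/(2·2m) = 5/m.
So |(-2m - 2)/(2m + 12) + 1| < ε whenever m > 5/ε.
Take K = 5/ε. If m > K then |(-2m - 2)/(2m + 12) + 1| ≤ 5/m < ε.

K = 5/ε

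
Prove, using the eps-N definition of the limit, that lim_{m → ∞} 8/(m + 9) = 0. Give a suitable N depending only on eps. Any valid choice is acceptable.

N = 8/eps

Fix eps > 0. For m ≥ 1, |8/(m + 9) − 0| = 8/(m + 9) ≤ 8/m.
We need 8/m < eps, i.e. m > 8/eps.
Take N = 8/eps. If m > N then |8/(m + 9)| ≤ 8/m < eps.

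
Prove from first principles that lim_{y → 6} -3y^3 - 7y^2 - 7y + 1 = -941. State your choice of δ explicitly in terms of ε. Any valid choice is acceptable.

δ = min(2, ε/549)

Let ε > 0 be given. We want δ > 0 such that 0 < |y − 6| < δ implies |(-3y^3 - 7y^2 - 7y + 1) + 941| < ε.
(-3y^3 - 7y^2 - 7y + 1) + 941 = -3y^3 - 7y^2 - 7y + 942 = (y − 6)(-3y^2 - 25y - 157).
So |(-3y^3 - 7y^2 - 7y + 1) + 941| = |y − 6|·|-3y^2 - 25y - 157|.
Require δ ≤ 2. Then |y − 6| < 2 gives |y| < 8, and by the triangle inequality |-3y^2 - 25y - 157| ≤ 3·8^2 + 25·8 + 157 = 549.
Hence |(-3y^3 - 7y^2 - 7y + 1) + 941| ≤ 549|y − 6| < ε provided |y − 6| < ε/549.
Choosing δ = min(2, ε/549) ensures both conditions, hence |(-3y^3 - 7y^2 - 7y + 1) + 941| < ε.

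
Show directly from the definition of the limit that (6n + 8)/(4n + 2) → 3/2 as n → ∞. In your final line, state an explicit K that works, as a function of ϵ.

K = (5/4)/ϵ

Fix ϵ > 0. For n ≥ 1, |(6n + 8)/(4n + 2) − (3/2)| = |20|/(4(4n + 2)) = 20/(4(4n + 2)).
Since 4n + 2 ≥ 4n for n ≥ 1, this is ≤ 20/(4·4n) = (5/4)/n.
So |(6n + 8)/(4n + 2) − (3/2)| < ϵ whenever n > (5/4)/ϵ.
Take K = (5/4)/ϵ. If n > K then |(6n + 8)/(4n + 2) − (3/2)| ≤ (5/4)/n < ϵ.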